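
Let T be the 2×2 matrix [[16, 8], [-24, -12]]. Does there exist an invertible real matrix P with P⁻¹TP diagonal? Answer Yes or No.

Characteristic polynomial: p(λ) = λ^2 - 4λ = λ(λ - 4).
All 2 eigenvalues are distinct, so T is diagonalizable.

Yes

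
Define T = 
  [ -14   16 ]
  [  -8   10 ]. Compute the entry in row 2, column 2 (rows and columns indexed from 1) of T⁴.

-1264

Characteristic polynomial: s^2 + 4s - 12 = (s - 2)(s + 6), so the eigenvalues are -6, 2.
s=-6: eigenvector (2, 1).
s=2: eigenvector (-1, -1).
P = [[2, -1], [1, -1]], D = diag(-6, 2), P⁻¹ = [[1, -1], [1, -2]].
T⁴ = P·diag(1296, 16)·P⁻¹ = [[2576, -2560], [1280, -1264]].
The requested entry is -1264.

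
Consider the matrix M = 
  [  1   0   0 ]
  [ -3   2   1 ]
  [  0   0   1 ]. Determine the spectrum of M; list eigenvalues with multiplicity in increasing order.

Characteristic polynomial: p(λ) = λ^3 - 4λ^2 + 5λ - 2 = (λ - 2)(λ - 1)^2.
Roots (with multiplicity): 1, 1, 2.

1, 1, 2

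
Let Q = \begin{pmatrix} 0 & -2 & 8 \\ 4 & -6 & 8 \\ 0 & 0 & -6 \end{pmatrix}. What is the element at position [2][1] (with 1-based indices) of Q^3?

Characteristic polynomial: r^3 + 12r^2 + 44r + 48 = (r + 2)(r + 4)(r + 6), so the eigenvalues are -6, -4, -2.
r=-2: eigenvector (1, 1, 0).
r=-4: eigenvector (-1, -2, 0).
r=-6: eigenvector (-2, -2, 1).
P = [[1, -1, -2], [1, -2, -2], [0, 0, 1]], D = diag(-2, -4, -6), P⁻¹ = [[2, -1, 2], [1, -1, 0], [0, 0, 1]].
Q³ = P·diag(-8, -64, -216)·P⁻¹ = [[48, -56, 416], [112, -120, 416], [0, 0, -216]].
The requested entry is 112.

112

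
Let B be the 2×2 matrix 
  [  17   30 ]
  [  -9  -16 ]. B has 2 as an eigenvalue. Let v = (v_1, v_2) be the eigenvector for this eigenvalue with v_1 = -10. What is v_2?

B − 2I = [[15, 30], [-9, -18]].
Solving (B − 2I)v = 0 gives the eigenspace spanned by (-10, 5).
With v_1 = -10, v = (-10, 5), so v_2 = 5.

5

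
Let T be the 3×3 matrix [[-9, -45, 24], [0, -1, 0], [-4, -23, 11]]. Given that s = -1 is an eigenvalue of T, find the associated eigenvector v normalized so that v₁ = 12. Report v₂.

T + 1I = [[-8, -45, 24], [0, 0, 0], [-4, -23, 12]].
Solving (T + 1I)v = 0 gives the eigenspace spanned by (12, 0, 4).
With v₁ = 12, v = (12, 0, 4), so v₂ = 0.

0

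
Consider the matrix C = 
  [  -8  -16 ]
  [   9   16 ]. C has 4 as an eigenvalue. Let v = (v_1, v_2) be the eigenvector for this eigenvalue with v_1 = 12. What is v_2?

-9

C − 4I = [[-12, -16], [9, 12]].
Solving (C − 4I)v = 0 gives the eigenspace spanned by (12, -9).
With v_1 = 12, v = (12, -9), so v_2 = -9.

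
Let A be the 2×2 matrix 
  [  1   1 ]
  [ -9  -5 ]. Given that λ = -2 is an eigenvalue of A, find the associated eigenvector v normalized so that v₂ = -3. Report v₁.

A + 2I = [[3, 1], [-9, -3]].
Solving (A + 2I)v = 0 gives the eigenspace spanned by (1, -3).
With v₂ = -3, v = (1, -3), so v₁ = 1.

1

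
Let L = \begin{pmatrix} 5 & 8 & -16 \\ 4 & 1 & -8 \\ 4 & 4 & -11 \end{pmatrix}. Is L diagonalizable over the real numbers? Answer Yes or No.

Yes

Characteristic polynomial: p(s) = s^3 + 5s^2 + 3s - 9 = (s - 1)(s + 3)^2.
s = -3 has algebraic multiplicity 2; rank(L + 3I) = 1, so geometric multiplicity = 2.
Every eigenvalue has geometric = algebraic multiplicity, so L is diagonalizable.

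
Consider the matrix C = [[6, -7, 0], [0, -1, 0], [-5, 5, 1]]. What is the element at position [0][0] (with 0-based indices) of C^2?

Characteristic polynomial: t^3 - 6t^2 - t + 6 = (t - 6)(t - 1)(t + 1), so the eigenvalues are -1, 1, 6.
t=-1: eigenvector (1, 1, 0).
t=6: eigenvector (1, 0, -1).
t=1: eigenvector (0, 0, 1).
P = [[1, 1, 0], [1, 0, 0], [0, -1, 1]], D = diag(-1, 6, 1), P⁻¹ = [[0, 1, 0], [1, -1, 0], [1, -1, 1]].
C² = P·diag(1, 36, 1)·P⁻¹ = [[36, -35, 0], [0, 1, 0], [-35, 35, 1]].
The requested entry is 36.

36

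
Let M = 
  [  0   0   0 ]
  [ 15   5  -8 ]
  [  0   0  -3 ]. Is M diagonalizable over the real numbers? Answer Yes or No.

Characteristic polynomial: p(t) = t^3 - 2t^2 - 15t = t(t - 5)(t + 3).
All 3 eigenvalues are distinct, so M is diagonalizable.

Yes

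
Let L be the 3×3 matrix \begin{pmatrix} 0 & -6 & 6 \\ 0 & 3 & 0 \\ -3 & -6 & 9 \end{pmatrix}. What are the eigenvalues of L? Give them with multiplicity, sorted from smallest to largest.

3, 3, 6

Characteristic polynomial: p(λ) = λ^3 - 12λ^2 + 45λ - 54 = (λ - 6)(λ - 3)^2.
Roots (with multiplicity): 3, 3, 6.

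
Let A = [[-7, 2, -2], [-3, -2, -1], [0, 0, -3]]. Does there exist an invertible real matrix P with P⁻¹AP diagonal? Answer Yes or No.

Yes

Characteristic polynomial: p(t) = t^3 + 12t^2 + 47t + 60 = (t + 3)(t + 4)(t + 5).
All 3 eigenvalues are distinct, so A is diagonalizable.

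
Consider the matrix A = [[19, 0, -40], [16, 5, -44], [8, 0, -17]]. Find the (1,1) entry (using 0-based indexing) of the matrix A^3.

Characteristic polynomial: r^3 - 7r^2 + 7r + 15 = (r - 5)(r - 3)(r + 1), so the eigenvalues are -1, 3, 5.
r=3: eigenvector (5, 4, 2).
r=5: eigenvector (0, 1, 0).
r=-1: eigenvector (2, 2, 1).
P = [[5, 0, 2], [4, 1, 2], [2, 0, 1]], D = diag(3, 5, -1), P⁻¹ = [[1, 0, -2], [0, 1, -2], [-2, 0, 5]].
A³ = P·diag(27, 125, -1)·P⁻¹ = [[139, 0, -280], [112, 125, -476], [56, 0, -113]].
The requested entry is 125.

125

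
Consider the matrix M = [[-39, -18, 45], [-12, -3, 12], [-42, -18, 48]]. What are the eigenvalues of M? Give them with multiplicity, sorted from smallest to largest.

Characteristic polynomial: p(r) = r^3 - 6r^2 - 9r + 54 = (r - 6)(r - 3)(r + 3).
Roots (with multiplicity): -3, 3, 6.

-3, 3, 6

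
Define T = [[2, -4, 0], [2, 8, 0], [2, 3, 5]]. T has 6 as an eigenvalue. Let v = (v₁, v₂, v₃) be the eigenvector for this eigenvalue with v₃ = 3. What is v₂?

3

T − 6I = [[-4, -4, 0], [2, 2, 0], [2, 3, -1]].
Solving (T − 6I)v = 0 gives the eigenspace spanned by (-3, 3, 3).
With v₃ = 3, v = (-3, 3, 3), so v₂ = 3.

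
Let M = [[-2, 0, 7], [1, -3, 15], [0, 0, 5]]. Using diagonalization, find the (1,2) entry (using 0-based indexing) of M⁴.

Characteristic polynomial: s^3 - 19s - 30 = (s - 5)(s + 2)(s + 3), so the eigenvalues are -3, -2, 5.
s=-2: eigenvector (1, 1, 0).
s=5: eigenvector (1, 2, 1).
s=-3: eigenvector (0, 1, 0).
P = [[1, 1, 0], [1, 2, 1], [0, 1, 0]], D = diag(-2, 5, -3), P⁻¹ = [[1, 0, -1], [0, 0, 1], [-1, 1, -1]].
M⁴ = P·diag(16, 625, 81)·P⁻¹ = [[16, 0, 609], [-65, 81, 1153], [0, 0, 625]].
The requested entry is 1153.

1153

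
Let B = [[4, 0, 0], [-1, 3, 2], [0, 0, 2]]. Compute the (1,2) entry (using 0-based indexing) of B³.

38

Characteristic polynomial: μ^3 - 9μ^2 + 26μ - 24 = (μ - 4)(μ - 3)(μ - 2), so the eigenvalues are 2, 3, 4.
μ=4: eigenvector (1, -1, 0).
μ=2: eigenvector (0, -2, 1).
μ=3: eigenvector (0, 1, 0).
P = [[1, 0, 0], [-1, -2, 1], [0, 1, 0]], D = diag(4, 2, 3), P⁻¹ = [[1, 0, 0], [0, 0, 1], [1, 1, 2]].
B³ = P·diag(64, 8, 27)·P⁻¹ = [[64, 0, 0], [-37, 27, 38], [0, 0, 8]].
The requested entry is 38.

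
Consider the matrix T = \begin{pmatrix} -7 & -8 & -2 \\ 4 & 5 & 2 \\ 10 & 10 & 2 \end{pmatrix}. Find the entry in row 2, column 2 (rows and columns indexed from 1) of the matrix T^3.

29

Characteristic polynomial: μ^3 - 7μ + 6 = (μ - 2)(μ - 1)(μ + 3), so the eigenvalues are -3, 1, 2.
μ=2: eigenvector (-2, 2, 1).
μ=1: eigenvector (-1, 1, 0).
μ=-3: eigenvector (1, 0, -2).
P = [[-2, -1, 1], [2, 1, 0], [1, 0, -2]], D = diag(2, 1, -3), P⁻¹ = [[2, 2, 1], [-4, -3, -2], [1, 1, 0]].
T³ = P·diag(8, 1, -27)·P⁻¹ = [[-55, -56, -14], [28, 29, 14], [70, 70, 8]].
The requested entry is 29.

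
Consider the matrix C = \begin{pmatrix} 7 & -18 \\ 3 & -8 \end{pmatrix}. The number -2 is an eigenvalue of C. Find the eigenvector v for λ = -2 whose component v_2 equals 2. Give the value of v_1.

4

C + 2I = [[9, -18], [3, -6]].
Solving (C + 2I)v = 0 gives the eigenspace spanned by (4, 2).
With v_2 = 2, v = (4, 2), so v_1 = 4.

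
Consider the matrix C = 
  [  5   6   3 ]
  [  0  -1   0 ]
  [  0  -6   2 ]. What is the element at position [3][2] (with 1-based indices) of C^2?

-6

Characteristic polynomial: s^3 - 6s^2 + 3s + 10 = (s - 5)(s - 2)(s + 1), so the eigenvalues are -1, 2, 5.
s=5: eigenvector (1, 0, 0).
s=-1: eigenvector (-2, 1, 2).
s=2: eigenvector (-1, 0, 1).
P = [[1, -2, -1], [0, 1, 0], [0, 2, 1]], D = diag(5, -1, 2), P⁻¹ = [[1, 0, 1], [0, 1, 0], [0, -2, 1]].
C² = P·diag(25, 1, 4)·P⁻¹ = [[25, 6, 21], [0, 1, 0], [0, -6, 4]].
The requested entry is -6.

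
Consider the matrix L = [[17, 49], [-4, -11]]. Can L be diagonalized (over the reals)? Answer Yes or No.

No

Characteristic polynomial: p(s) = s^2 - 6s + 9 = (s - 3)^2.
s = 3 has algebraic multiplicity 2; rank(L − 3I) = 1, so geometric multiplicity = 1.
Geometric multiplicity < algebraic multiplicity, so L is not diagonalizable.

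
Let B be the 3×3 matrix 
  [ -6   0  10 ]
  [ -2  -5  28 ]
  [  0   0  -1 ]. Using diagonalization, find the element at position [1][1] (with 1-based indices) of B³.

Characteristic polynomial: t^3 + 12t^2 + 41t + 30 = (t + 1)(t + 5)(t + 6), so the eigenvalues are -6, -5, -1.
t=-6: eigenvector (1, 2, 0).
t=-5: eigenvector (0, 1, 0).
t=-1: eigenvector (2, 6, 1).
P = [[1, 0, 2], [2, 1, 6], [0, 0, 1]], D = diag(-6, -5, -1), P⁻¹ = [[1, 0, -2], [-2, 1, -2], [0, 0, 1]].
B³ = P·diag(-216, -125, -1)·P⁻¹ = [[-216, 0, 430], [-182, -125, 1108], [0, 0, -1]].
The requested entry is -216.

-216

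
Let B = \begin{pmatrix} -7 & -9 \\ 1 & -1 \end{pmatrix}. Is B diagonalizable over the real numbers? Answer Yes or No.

Characteristic polynomial: p(λ) = λ^2 + 8λ + 16 = (λ + 4)^2.
λ = -4 has algebraic multiplicity 2; rank(B + 4I) = 1, so geometric multiplicity = 1.
Geometric multiplicity < algebraic multiplicity, so B is not diagonalizable.

No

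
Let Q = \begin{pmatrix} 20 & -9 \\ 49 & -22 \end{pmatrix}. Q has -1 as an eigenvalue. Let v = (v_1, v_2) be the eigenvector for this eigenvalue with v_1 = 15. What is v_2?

Q + 1I = [[21, -9], [49, -21]].
Solving (Q + 1I)v = 0 gives the eigenspace spanned by (15, 35).
With v_1 = 15, v = (15, 35), so v_2 = 35.

35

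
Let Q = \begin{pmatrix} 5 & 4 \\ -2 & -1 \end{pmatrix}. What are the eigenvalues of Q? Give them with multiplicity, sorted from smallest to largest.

1, 3

Characteristic polynomial: p(μ) = μ^2 - 4μ + 3 = (μ - 3)(μ - 1).
Roots (with multiplicity): 1, 3.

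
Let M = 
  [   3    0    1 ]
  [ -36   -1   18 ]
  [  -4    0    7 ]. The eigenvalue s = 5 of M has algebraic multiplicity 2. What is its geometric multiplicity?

1

M − 5I = [[-2, 0, 1], [-36, -6, 18], [-4, 0, 2]].
This matrix has rank 2, so its null space has dimension 3 − 2 = 1.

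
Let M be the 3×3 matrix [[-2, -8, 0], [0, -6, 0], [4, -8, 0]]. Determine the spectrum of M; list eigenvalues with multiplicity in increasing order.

-6, -2, 0

Characteristic polynomial: p(λ) = λ^3 + 8λ^2 + 12λ = λ(λ + 2)(λ + 6).
Roots (with multiplicity): -6, -2, 0.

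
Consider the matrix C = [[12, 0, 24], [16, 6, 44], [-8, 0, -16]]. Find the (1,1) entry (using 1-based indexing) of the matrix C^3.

Characteristic polynomial: r^3 - 2r^2 - 24r = r(r - 6)(r + 4), so the eigenvalues are -4, 0, 6.
r=-4: eigenvector (-3, -4, 2).
r=0: eigenvector (-2, -2, 1).
r=6: eigenvector (0, 1, 0).
P = [[-3, -2, 0], [-4, -2, 1], [2, 1, 0]], D = diag(-4, 0, 6), P⁻¹ = [[1, 0, 2], [-2, 0, -3], [0, 1, 2]].
C³ = P·diag(-64, 0, 216)·P⁻¹ = [[192, 0, 384], [256, 216, 944], [-128, 0, -256]].
The requested entry is 192.

192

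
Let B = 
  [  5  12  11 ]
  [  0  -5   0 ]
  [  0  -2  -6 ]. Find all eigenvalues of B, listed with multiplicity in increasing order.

-6, -5, 5

Characteristic polynomial: p(λ) = λ^3 + 6λ^2 - 25λ - 150 = (λ - 5)(λ + 5)(λ + 6).
Roots (with multiplicity): -6, -5, 5.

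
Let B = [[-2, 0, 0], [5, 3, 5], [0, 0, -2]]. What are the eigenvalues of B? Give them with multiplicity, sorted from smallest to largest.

Characteristic polynomial: p(r) = r^3 + r^2 - 8r - 12 = (r - 3)(r + 2)^2.
Roots (with multiplicity): -2, -2, 3.

-2, -2, 3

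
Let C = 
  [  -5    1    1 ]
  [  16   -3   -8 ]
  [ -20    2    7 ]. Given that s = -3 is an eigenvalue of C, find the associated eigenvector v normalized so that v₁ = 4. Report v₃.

8

C + 3I = [[-2, 1, 1], [16, 0, -8], [-20, 2, 10]].
Solving (C + 3I)v = 0 gives the eigenspace spanned by (4, 0, 8).
With v₁ = 4, v = (4, 0, 8), so v₃ = 8.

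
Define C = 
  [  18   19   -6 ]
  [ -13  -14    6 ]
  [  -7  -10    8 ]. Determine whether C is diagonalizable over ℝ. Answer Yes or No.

No

Characteristic polynomial: p(r) = r^3 - 12r^2 + 45r - 50 = (r - 5)^2(r - 2).
r = 5 has algebraic multiplicity 2; rank(C − 5I) = 2, so geometric multiplicity = 1.
Geometric multiplicity < algebraic multiplicity, so C is not diagonalizable.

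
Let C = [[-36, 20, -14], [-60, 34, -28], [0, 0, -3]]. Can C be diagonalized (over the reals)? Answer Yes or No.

Yes

Characteristic polynomial: p(s) = s^3 + 5s^2 - 18s - 72 = (s - 4)(s + 3)(s + 6).
All 3 eigenvalues are distinct, so C is diagonalizable.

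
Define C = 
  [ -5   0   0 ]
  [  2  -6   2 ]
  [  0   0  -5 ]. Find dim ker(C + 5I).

C + 5I = [[0, 0, 0], [2, -1, 2], [0, 0, 0]].
This matrix has rank 1, so its null space has dimension 3 − 1 = 2.

2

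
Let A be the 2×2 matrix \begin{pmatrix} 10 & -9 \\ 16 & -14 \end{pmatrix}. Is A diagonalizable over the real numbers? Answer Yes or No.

Characteristic polynomial: p(r) = r^2 + 4r + 4 = (r + 2)^2.
r = -2 has algebraic multiplicity 2; rank(A + 2I) = 1, so geometric multiplicity = 1.
Geometric multiplicity < algebraic multiplicity, so A is not diagonalizable.

No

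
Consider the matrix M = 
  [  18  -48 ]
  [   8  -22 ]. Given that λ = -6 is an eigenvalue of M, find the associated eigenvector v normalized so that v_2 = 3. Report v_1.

6

M + 6I = [[24, -48], [8, -16]].
Solving (M + 6I)v = 0 gives the eigenspace spanned by (6, 3).
With v_2 = 3, v = (6, 3), so v_1 = 6.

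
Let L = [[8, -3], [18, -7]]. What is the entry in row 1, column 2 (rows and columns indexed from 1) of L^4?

-15

Characteristic polynomial: r^2 - r - 2 = (r - 2)(r + 1), so the eigenvalues are -1, 2.
r=-1: eigenvector (1, 3).
r=2: eigenvector (1, 2).
P = [[1, 1], [3, 2]], D = diag(-1, 2), P⁻¹ = [[-2, 1], [3, -1]].
L⁴ = P·diag(1, 16)·P⁻¹ = [[46, -15], [90, -29]].
The requested entry is -15.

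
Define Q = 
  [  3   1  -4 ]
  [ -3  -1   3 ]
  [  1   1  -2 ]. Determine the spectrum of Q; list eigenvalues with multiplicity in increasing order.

Characteristic polynomial: p(r) = r^3 - 3r - 2 = (r - 2)(r + 1)^2.
Roots (with multiplicity): -1, -1, 2.

-1, -1, 2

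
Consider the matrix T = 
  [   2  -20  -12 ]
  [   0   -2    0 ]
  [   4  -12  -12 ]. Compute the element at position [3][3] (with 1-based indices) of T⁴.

4416

Characteristic polynomial: s^3 + 12s^2 + 44s + 48 = (s + 2)(s + 4)(s + 6), so the eigenvalues are -6, -4, -2.
s=-6: eigenvector (-3, 0, -2).
s=-2: eigenvector (-7, 1, -4).
s=-4: eigenvector (2, 0, 1).
P = [[-3, -7, 2], [0, 1, 0], [-2, -4, 1]], D = diag(-6, -2, -4), P⁻¹ = [[1, -1, -2], [0, 1, 0], [2, 2, -3]].
T⁴ = P·diag(1296, 16, 256)·P⁻¹ = [[-2864, 4800, 6240], [0, 16, 0], [-2080, 3040, 4416]].
The requested entry is 4416.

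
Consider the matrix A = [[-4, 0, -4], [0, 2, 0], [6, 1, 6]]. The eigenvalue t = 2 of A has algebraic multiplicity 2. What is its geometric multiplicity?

A − 2I = [[-6, 0, -4], [0, 0, 0], [6, 1, 4]].
This matrix has rank 2, so its null space has dimension 3 − 2 = 1.

1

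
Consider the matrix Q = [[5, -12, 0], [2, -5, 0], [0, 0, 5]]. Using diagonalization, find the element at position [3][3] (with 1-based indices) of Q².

25

Characteristic polynomial: μ^3 - 5μ^2 - μ + 5 = (μ - 5)(μ - 1)(μ + 1), so the eigenvalues are -1, 1, 5.
μ=1: eigenvector (3, 1, 0).
μ=-1: eigenvector (2, 1, 0).
μ=5: eigenvector (0, 0, 1).
P = [[3, 2, 0], [1, 1, 0], [0, 0, 1]], D = diag(1, -1, 5), P⁻¹ = [[1, -2, 0], [-1, 3, 0], [0, 0, 1]].
Q² = P·diag(1, 1, 25)·P⁻¹ = [[1, 0, 0], [0, 1, 0], [0, 0, 25]].
The requested entry is 25.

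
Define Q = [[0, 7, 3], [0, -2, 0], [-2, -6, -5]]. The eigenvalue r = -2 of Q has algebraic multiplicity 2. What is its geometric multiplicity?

Q + 2I = [[2, 7, 3], [0, 0, 0], [-2, -6, -3]].
This matrix has rank 2, so its null space has dimension 3 − 2 = 1.

1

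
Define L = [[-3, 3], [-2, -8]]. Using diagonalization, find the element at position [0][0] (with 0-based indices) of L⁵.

Characteristic polynomial: t^2 + 11t + 30 = (t + 5)(t + 6), so the eigenvalues are -6, -5.
t=-6: eigenvector (-1, 1).
t=-5: eigenvector (3, -2).
P = [[-1, 3], [1, -2]], D = diag(-6, -5), P⁻¹ = [[2, 3], [1, 1]].
L⁵ = P·diag(-7776, -3125)·P⁻¹ = [[6177, 13953], [-9302, -17078]].
The requested entry is 6177.

6177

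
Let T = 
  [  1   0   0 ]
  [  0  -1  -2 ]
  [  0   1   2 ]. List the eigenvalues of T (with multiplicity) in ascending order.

Characteristic polynomial: p(λ) = λ^3 - 2λ^2 + λ = λ(λ - 1)^2.
Roots (with multiplicity): 0, 1, 1.

0, 1, 1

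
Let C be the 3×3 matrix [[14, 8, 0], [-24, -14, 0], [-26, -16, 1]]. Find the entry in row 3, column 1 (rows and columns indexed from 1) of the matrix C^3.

Characteristic polynomial: μ^3 - μ^2 - 4μ + 4 = (μ - 2)(μ - 1)(μ + 2), so the eigenvalues are -2, 1, 2.
μ=-2: eigenvector (1, -2, -2).
μ=2: eigenvector (2, -3, -4).
μ=1: eigenvector (0, 0, 1).
P = [[1, 2, 0], [-2, -3, 0], [-2, -4, 1]], D = diag(-2, 2, 1), P⁻¹ = [[-3, -2, 0], [2, 1, 0], [2, 0, 1]].
C³ = P·diag(-8, 8, 1)·P⁻¹ = [[56, 32, 0], [-96, -56, 0], [-110, -64, 1]].
The requested entry is -110.

-110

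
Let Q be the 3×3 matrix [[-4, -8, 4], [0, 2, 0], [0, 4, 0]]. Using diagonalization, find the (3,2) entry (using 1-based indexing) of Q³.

16

Characteristic polynomial: λ^3 + 2λ^2 - 8λ = λ(λ - 2)(λ + 4), so the eigenvalues are -4, 0, 2.
λ=0: eigenvector (1, 0, 1).
λ=2: eigenvector (0, 1, 2).
λ=-4: eigenvector (1, 0, 0).
P = [[1, 0, 1], [0, 1, 0], [1, 2, 0]], D = diag(0, 2, -4), P⁻¹ = [[0, -2, 1], [0, 1, 0], [1, 2, -1]].
Q³ = P·diag(0, 8, -64)·P⁻¹ = [[-64, -128, 64], [0, 8, 0], [0, 16, 0]].
The requested entry is 16.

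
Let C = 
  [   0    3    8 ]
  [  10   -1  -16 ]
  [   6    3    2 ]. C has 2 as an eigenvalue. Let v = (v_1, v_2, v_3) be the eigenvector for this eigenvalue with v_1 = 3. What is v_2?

-6

C − 2I = [[-2, 3, 8], [10, -3, -16], [6, 3, 0]].
Solving (C − 2I)v = 0 gives the eigenspace spanned by (3, -6, 3).
With v_1 = 3, v = (3, -6, 3), so v_2 = -6.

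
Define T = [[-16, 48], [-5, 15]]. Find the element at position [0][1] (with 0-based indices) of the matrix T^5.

48

Characteristic polynomial: r^2 + r = r(r + 1), so the eigenvalues are -1, 0.
r=-1: eigenvector (16, 5).
r=0: eigenvector (3, 1).
P = [[16, 3], [5, 1]], D = diag(-1, 0), P⁻¹ = [[1, -3], [-5, 16]].
T⁵ = P·diag(-1, 0)·P⁻¹ = [[-16, 48], [-5, 15]].
The requested entry is 48.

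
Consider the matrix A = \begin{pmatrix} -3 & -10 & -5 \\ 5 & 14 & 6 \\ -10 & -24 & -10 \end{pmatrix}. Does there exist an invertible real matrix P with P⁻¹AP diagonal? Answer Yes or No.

No

Characteristic polynomial: p(t) = t^3 - t^2 - 8t + 12 = (t - 2)^2(t + 3).
t = 2 has algebraic multiplicity 2; rank(A − 2I) = 2, so geometric multiplicity = 1.
Geometric multiplicity < algebraic multiplicity, so A is not diagonalizable.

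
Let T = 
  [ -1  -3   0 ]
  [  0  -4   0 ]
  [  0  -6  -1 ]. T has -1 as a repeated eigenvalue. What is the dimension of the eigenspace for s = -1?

2

T + 1I = [[0, -3, 0], [0, -3, 0], [0, -6, 0]].
This matrix has rank 1, so its null space has dimension 3 − 1 = 2.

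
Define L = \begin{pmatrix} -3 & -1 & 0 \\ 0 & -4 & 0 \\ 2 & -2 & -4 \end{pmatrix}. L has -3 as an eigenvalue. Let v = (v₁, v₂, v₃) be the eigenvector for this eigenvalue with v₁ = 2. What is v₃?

L + 3I = [[0, -1, 0], [0, -1, 0], [2, -2, -1]].
Solving (L + 3I)v = 0 gives the eigenspace spanned by (2, 0, 4).
With v₁ = 2, v = (2, 0, 4), so v₃ = 4.

4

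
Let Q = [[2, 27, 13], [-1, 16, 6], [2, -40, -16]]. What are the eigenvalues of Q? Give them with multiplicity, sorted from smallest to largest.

Characteristic polynomial: p(r) = r^3 - 2r^2 - 15r + 36 = (r - 3)^2(r + 4).
Roots (with multiplicity): -4, 3, 3.

-4, 3, 3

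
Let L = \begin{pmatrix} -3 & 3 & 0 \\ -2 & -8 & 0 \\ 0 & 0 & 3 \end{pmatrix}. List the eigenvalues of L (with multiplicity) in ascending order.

-6, -5, 3

Characteristic polynomial: p(r) = r^3 + 8r^2 - 3r - 90 = (r - 3)(r + 5)(r + 6).
Roots (with multiplicity): -6, -5, 3.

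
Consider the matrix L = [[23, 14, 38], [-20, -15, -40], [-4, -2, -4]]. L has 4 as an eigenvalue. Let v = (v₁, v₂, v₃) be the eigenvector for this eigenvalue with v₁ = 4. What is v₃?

-2

L − 4I = [[19, 14, 38], [-20, -19, -40], [-4, -2, -8]].
Solving (L − 4I)v = 0 gives the eigenspace spanned by (4, 0, -2).
With v₁ = 4, v = (4, 0, -2), so v₃ = -2.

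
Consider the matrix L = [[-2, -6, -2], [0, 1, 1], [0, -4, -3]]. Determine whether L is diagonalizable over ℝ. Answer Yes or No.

No

Characteristic polynomial: p(t) = t^3 + 4t^2 + 5t + 2 = (t + 1)^2(t + 2).
t = -1 has algebraic multiplicity 2; rank(L + 1I) = 2, so geometric multiplicity = 1.
Geometric multiplicity < algebraic multiplicity, so L is not diagonalizable.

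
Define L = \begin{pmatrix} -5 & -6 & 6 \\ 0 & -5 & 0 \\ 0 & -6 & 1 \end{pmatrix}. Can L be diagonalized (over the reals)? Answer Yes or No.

Characteristic polynomial: p(s) = s^3 + 9s^2 + 15s - 25 = (s - 1)(s + 5)^2.
s = -5 has algebraic multiplicity 2; rank(L + 5I) = 1, so geometric multiplicity = 2.
Every eigenvalue has geometric = algebraic multiplicity, so L is diagonalizable.

Yes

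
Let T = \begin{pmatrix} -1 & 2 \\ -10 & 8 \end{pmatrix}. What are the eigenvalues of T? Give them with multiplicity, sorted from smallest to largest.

Characteristic polynomial: p(λ) = λ^2 - 7λ + 12 = (λ - 4)(λ - 3).
Roots (with multiplicity): 3, 4.

3, 4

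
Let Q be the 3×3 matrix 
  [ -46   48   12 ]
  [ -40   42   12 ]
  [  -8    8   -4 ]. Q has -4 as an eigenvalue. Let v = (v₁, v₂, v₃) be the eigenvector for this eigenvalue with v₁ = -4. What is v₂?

-4

Q + 4I = [[-42, 48, 12], [-40, 46, 12], [-8, 8, 0]].
Solving (Q + 4I)v = 0 gives the eigenspace spanned by (-4, -4, 2).
With v₁ = -4, v = (-4, -4, 2), so v₂ = -4.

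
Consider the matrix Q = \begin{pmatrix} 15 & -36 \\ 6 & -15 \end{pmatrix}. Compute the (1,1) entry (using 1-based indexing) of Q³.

135

Characteristic polynomial: μ^2 - 9 = (μ - 3)(μ + 3), so the eigenvalues are -3, 3.
μ=3: eigenvector (3, 1).
μ=-3: eigenvector (2, 1).
P = [[3, 2], [1, 1]], D = diag(3, -3), P⁻¹ = [[1, -2], [-1, 3]].
Q³ = P·diag(27, -27)·P⁻¹ = [[135, -324], [54, -135]].
The requested entry is 135.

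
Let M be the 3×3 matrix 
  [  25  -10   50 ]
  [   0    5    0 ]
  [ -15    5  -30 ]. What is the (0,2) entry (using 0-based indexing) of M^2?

Characteristic polynomial: μ^3 - 25μ = μ(μ - 5)(μ + 5), so the eigenvalues are -5, 0, 5.
μ=0: eigenvector (-2, 0, 1).
μ=5: eigenvector (-2, 1, 1).
μ=-5: eigenvector (-5, 0, 3).
P = [[-2, -2, -5], [0, 1, 0], [1, 1, 3]], D = diag(0, 5, -5), P⁻¹ = [[-3, -1, -5], [0, 1, 0], [1, 0, 2]].
M² = P·diag(0, 25, 25)·P⁻¹ = [[-125, -50, -250], [0, 25, 0], [75, 25, 150]].
The requested entry is -250.

-250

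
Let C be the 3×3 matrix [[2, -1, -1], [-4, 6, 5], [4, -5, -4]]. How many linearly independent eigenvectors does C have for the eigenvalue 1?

C − 1I = [[1, -1, -1], [-4, 5, 5], [4, -5, -5]].
This matrix has rank 2, so its null space has dimension 3 − 2 = 1.

1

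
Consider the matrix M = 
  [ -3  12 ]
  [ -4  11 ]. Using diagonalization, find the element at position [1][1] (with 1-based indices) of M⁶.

Characteristic polynomial: λ^2 - 8λ + 15 = (λ - 5)(λ - 3), so the eigenvalues are 3, 5.
λ=5: eigenvector (-3, -2).
λ=3: eigenvector (2, 1).
P = [[-3, 2], [-2, 1]], D = diag(5, 3), P⁻¹ = [[1, -2], [2, -3]].
M⁶ = P·diag(15625, 729)·P⁻¹ = [[-43959, 89376], [-29792, 60313]].
The requested entry is -43959.

-43959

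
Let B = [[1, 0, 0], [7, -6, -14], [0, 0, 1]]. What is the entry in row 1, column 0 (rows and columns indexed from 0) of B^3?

217

Characteristic polynomial: r^3 + 4r^2 - 11r + 6 = (r - 1)^2(r + 6), so the eigenvalues are -6, 1, 1.
r=1: eigenvector (1, 1, 0).
r=-6: eigenvector (0, 1, 0).
r=1: eigenvector (2, 0, 1).
P = [[1, 0, 2], [1, 1, 0], [0, 0, 1]], D = diag(1, -6, 1), P⁻¹ = [[1, 0, -2], [-1, 1, 2], [0, 0, 1]].
B³ = P·diag(1, -216, 1)·P⁻¹ = [[1, 0, 0], [217, -216, -434], [0, 0, 1]].
The requested entry is 217.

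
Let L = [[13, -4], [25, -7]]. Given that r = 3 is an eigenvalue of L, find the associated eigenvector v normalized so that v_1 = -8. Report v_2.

L − 3I = [[10, -4], [25, -10]].
Solving (L − 3I)v = 0 gives the eigenspace spanned by (-8, -20).
With v_1 = -8, v = (-8, -20), so v_2 = -20.

-20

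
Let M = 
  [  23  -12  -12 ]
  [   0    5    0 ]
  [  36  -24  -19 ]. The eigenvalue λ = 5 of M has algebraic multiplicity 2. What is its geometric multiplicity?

2

M − 5I = [[18, -12, -12], [0, 0, 0], [36, -24, -24]].
This matrix has rank 1, so its null space has dimension 3 − 1 = 2.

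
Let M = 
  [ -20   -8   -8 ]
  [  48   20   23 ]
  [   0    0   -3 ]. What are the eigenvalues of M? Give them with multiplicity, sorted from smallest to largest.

-4, -3, 4

Characteristic polynomial: p(r) = r^3 + 3r^2 - 16r - 48 = (r - 4)(r + 3)(r + 4).
Roots (with multiplicity): -4, -3, 4.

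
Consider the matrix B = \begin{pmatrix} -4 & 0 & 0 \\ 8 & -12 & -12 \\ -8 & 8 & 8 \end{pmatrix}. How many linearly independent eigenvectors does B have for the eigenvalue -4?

2

B + 4I = [[0, 0, 0], [8, -8, -12], [-8, 8, 12]].
This matrix has rank 1, so its null space has dimension 3 − 1 = 2.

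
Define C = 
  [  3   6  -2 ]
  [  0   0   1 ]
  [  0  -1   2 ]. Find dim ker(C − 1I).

1

C − 1I = [[2, 6, -2], [0, -1, 1], [0, -1, 1]].
This matrix has rank 2, so its null space has dimension 3 − 2 = 1.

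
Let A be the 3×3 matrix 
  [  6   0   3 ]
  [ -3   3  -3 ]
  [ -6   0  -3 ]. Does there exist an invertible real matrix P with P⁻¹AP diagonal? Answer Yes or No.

Yes

Characteristic polynomial: p(s) = s^3 - 6s^2 + 9s = s(s - 3)^2.
s = 3 has algebraic multiplicity 2; rank(A − 3I) = 1, so geometric multiplicity = 2.
Every eigenvalue has geometric = algebraic multiplicity, so A is diagonalizable.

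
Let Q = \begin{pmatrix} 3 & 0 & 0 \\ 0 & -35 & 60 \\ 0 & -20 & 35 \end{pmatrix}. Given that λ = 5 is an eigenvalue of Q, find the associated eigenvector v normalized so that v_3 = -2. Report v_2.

-3

Q − 5I = [[-2, 0, 0], [0, -40, 60], [0, -20, 30]].
Solving (Q − 5I)v = 0 gives the eigenspace spanned by (0, -3, -2).
With v_3 = -2, v = (0, -3, -2), so v_2 = -3.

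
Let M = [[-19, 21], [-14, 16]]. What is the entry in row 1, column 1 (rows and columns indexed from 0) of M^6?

-31058

Characteristic polynomial: s^2 + 3s - 10 = (s - 2)(s + 5), so the eigenvalues are -5, 2.
s=-5: eigenvector (3, 2).
s=2: eigenvector (1, 1).
P = [[3, 1], [2, 1]], D = diag(-5, 2), P⁻¹ = [[1, -1], [-2, 3]].
M⁶ = P·diag(15625, 64)·P⁻¹ = [[46747, -46683], [31122, -31058]].
The requested entry is -31058.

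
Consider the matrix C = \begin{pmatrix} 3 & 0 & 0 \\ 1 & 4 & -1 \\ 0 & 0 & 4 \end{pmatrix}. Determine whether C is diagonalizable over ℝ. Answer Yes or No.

No

Characteristic polynomial: p(s) = s^3 - 11s^2 + 40s - 48 = (s - 4)^2(s - 3).
s = 4 has algebraic multiplicity 2; rank(C − 4I) = 2, so geometric multiplicity = 1.
Geometric multiplicity < algebraic multiplicity, so C is not diagonalizable.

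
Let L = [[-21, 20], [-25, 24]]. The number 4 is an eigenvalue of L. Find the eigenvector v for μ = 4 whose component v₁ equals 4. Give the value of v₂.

L − 4I = [[-25, 20], [-25, 20]].
Solving (L − 4I)v = 0 gives the eigenspace spanned by (4, 5).
With v₁ = 4, v = (4, 5), so v₂ = 5.

5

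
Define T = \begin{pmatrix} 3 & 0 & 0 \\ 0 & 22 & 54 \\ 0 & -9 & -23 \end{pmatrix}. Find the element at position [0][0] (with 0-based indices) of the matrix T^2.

Characteristic polynomial: μ^3 - 2μ^2 - 23μ + 60 = (μ - 4)(μ - 3)(μ + 5), so the eigenvalues are -5, 3, 4.
μ=-5: eigenvector (0, -2, 1).
μ=4: eigenvector (0, 3, -1).
μ=3: eigenvector (1, 0, 0).
P = [[0, 0, 1], [-2, 3, 0], [1, -1, 0]], D = diag(-5, 4, 3), P⁻¹ = [[0, 1, 3], [0, 1, 2], [1, 0, 0]].
T² = P·diag(25, 16, 9)·P⁻¹ = [[9, 0, 0], [0, -2, -54], [0, 9, 43]].
The requested entry is 9.

9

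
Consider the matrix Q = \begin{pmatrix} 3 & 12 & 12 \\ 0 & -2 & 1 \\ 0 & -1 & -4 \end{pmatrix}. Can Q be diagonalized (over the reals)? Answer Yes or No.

Characteristic polynomial: p(μ) = μ^3 + 3μ^2 - 9μ - 27 = (μ - 3)(μ + 3)^2.
μ = -3 has algebraic multiplicity 2; rank(Q + 3I) = 2, so geometric multiplicity = 1.
Geometric multiplicity < algebraic multiplicity, so Q is not diagonalizable.

No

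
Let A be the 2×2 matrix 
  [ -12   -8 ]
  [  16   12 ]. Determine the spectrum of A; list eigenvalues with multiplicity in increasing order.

-4, 4

Characteristic polynomial: p(s) = s^2 - 16 = (s - 4)(s + 4).
Roots (with multiplicity): -4, 4.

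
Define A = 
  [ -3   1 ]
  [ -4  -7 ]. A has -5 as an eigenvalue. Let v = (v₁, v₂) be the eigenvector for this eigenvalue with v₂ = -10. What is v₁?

A + 5I = [[2, 1], [-4, -2]].
Solving (A + 5I)v = 0 gives the eigenspace spanned by (5, -10).
With v₂ = -10, v = (5, -10), so v₁ = 5.

5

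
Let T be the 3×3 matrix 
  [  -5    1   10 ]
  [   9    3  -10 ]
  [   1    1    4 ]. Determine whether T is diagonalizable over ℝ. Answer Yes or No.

Characteristic polynomial: p(λ) = λ^3 - 2λ^2 - 32λ + 96 = (λ - 4)^2(λ + 6).
λ = 4 has algebraic multiplicity 2; rank(T − 4I) = 2, so geometric multiplicity = 1.
Geometric multiplicity < algebraic multiplicity, so T is not diagonalizable.

No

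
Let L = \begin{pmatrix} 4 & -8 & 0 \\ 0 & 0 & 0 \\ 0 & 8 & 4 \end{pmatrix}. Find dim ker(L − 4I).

2

L − 4I = [[0, -8, 0], [0, -4, 0], [0, 8, 0]].
This matrix has rank 1, so its null space has dimension 3 − 1 = 2.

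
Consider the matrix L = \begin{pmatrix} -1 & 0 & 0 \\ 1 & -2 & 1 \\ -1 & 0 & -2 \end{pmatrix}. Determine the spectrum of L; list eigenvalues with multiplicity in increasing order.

Characteristic polynomial: p(s) = s^3 + 5s^2 + 8s + 4 = (s + 1)(s + 2)^2.
Roots (with multiplicity): -2, -2, -1.

-2, -2, -1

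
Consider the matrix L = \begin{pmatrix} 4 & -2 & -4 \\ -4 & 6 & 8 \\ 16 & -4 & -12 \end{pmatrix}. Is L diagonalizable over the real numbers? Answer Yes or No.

Yes

Characteristic polynomial: p(μ) = μ^3 + 2μ^2 - 8μ = μ(μ - 2)(μ + 4).
All 3 eigenvalues are distinct, so L is diagonalizable.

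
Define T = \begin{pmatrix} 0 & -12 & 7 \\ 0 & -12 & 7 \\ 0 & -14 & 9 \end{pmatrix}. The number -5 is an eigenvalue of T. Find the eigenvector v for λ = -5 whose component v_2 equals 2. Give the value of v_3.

T + 5I = [[5, -12, 7], [0, -7, 7], [0, -14, 14]].
Solving (T + 5I)v = 0 gives the eigenspace spanned by (2, 2, 2).
With v_2 = 2, v = (2, 2, 2), so v_3 = 2.

2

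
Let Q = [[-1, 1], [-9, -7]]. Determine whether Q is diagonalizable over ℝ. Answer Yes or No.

Characteristic polynomial: p(r) = r^2 + 8r + 16 = (r + 4)^2.
r = -4 has algebraic multiplicity 2; rank(Q + 4I) = 1, so geometric multiplicity = 1.
Geometric multiplicity < algebraic multiplicity, so Q is not diagonalizable.

No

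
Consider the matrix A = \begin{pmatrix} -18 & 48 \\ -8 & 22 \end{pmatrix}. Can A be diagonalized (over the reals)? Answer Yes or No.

Yes

Characteristic polynomial: p(λ) = λ^2 - 4λ - 12 = (λ - 6)(λ + 2).
All 2 eigenvalues are distinct, so A is diagonalizable.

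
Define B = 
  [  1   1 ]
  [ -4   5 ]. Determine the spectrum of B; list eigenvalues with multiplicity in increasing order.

Characteristic polynomial: p(λ) = λ^2 - 6λ + 9 = (λ - 3)^2.
Roots (with multiplicity): 3, 3.

3, 3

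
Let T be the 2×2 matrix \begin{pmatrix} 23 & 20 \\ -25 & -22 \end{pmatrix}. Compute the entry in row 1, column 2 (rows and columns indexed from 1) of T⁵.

Characteristic polynomial: s^2 - s - 6 = (s - 3)(s + 2), so the eigenvalues are -2, 3.
s=-2: eigenvector (-4, 5).
s=3: eigenvector (1, -1).
P = [[-4, 1], [5, -1]], D = diag(-2, 3), P⁻¹ = [[1, 1], [5, 4]].
T⁵ = P·diag(-32, 243)·P⁻¹ = [[1343, 1100], [-1375, -1132]].
The requested entry is 1100.

1100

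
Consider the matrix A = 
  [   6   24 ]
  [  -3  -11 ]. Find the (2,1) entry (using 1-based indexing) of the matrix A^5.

-633

Characteristic polynomial: t^2 + 5t + 6 = (t + 2)(t + 3), so the eigenvalues are -3, -2.
t=-3: eigenvector (-8, 3).
t=-2: eigenvector (-3, 1).
P = [[-8, -3], [3, 1]], D = diag(-3, -2), P⁻¹ = [[1, 3], [-3, -8]].
A⁵ = P·diag(-243, -32)·P⁻¹ = [[1656, 5064], [-633, -1931]].
The requested entry is -633.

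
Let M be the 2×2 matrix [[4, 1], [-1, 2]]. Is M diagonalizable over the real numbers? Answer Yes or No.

No

Characteristic polynomial: p(s) = s^2 - 6s + 9 = (s - 3)^2.
s = 3 has algebraic multiplicity 2; rank(M − 3I) = 1, so geometric multiplicity = 1.
Geometric multiplicity < algebraic multiplicity, so M is not diagonalizable.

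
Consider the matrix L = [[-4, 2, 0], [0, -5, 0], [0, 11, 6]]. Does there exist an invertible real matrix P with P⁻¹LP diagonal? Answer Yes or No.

Characteristic polynomial: p(λ) = λ^3 + 3λ^2 - 34λ - 120 = (λ - 6)(λ + 4)(λ + 5).
All 3 eigenvalues are distinct, so L is diagonalizable.

Yes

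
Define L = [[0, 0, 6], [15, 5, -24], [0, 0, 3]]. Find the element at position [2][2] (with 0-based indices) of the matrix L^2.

9

Characteristic polynomial: λ^3 - 8λ^2 + 15λ = λ(λ - 5)(λ - 3), so the eigenvalues are 0, 3, 5.
λ=3: eigenvector (2, -3, 1).
λ=5: eigenvector (0, 1, 0).
λ=0: eigenvector (1, -3, 0).
P = [[2, 0, 1], [-3, 1, -3], [1, 0, 0]], D = diag(3, 5, 0), P⁻¹ = [[0, 0, 1], [3, 1, -3], [1, 0, -2]].
L² = P·diag(9, 25, 0)·P⁻¹ = [[0, 0, 18], [75, 25, -102], [0, 0, 9]].
The requested entry is 9.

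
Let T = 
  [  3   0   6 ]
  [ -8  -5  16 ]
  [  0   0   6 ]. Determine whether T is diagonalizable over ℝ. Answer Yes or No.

Yes

Characteristic polynomial: p(s) = s^3 - 4s^2 - 27s + 90 = (s - 6)(s - 3)(s + 5).
All 3 eigenvalues are distinct, so T is diagonalizable.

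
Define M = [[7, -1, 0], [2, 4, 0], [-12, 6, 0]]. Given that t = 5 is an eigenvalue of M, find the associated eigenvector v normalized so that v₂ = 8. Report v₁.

M − 5I = [[2, -1, 0], [2, -1, 0], [-12, 6, -5]].
Solving (M − 5I)v = 0 gives the eigenspace spanned by (4, 8, 0).
With v₂ = 8, v = (4, 8, 0), so v₁ = 4.

4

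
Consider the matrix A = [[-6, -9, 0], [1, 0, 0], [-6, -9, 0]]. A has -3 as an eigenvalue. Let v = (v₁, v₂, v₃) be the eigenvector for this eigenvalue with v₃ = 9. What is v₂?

A + 3I = [[-3, -9, 0], [1, 3, 0], [-6, -9, 3]].
Solving (A + 3I)v = 0 gives the eigenspace spanned by (9, -3, 9).
With v₃ = 9, v = (9, -3, 9), so v₂ = -3.

-3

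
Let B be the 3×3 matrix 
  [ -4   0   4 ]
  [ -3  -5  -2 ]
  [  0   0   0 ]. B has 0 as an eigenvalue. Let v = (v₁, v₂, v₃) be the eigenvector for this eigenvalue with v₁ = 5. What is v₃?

5

B = [[-4, 0, 4], [-3, -5, -2], [0, 0, 0]].
Solving (B)v = 0 gives the eigenspace spanned by (5, -5, 5).
With v₁ = 5, v = (5, -5, 5), so v₃ = 5.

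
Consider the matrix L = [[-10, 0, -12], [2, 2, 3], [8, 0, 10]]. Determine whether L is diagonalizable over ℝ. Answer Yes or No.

No

Characteristic polynomial: p(t) = t^3 - 2t^2 - 4t + 8 = (t - 2)^2(t + 2).
t = 2 has algebraic multiplicity 2; rank(L − 2I) = 2, so geometric multiplicity = 1.
Geometric multiplicity < algebraic multiplicity, so L is not diagonalizable.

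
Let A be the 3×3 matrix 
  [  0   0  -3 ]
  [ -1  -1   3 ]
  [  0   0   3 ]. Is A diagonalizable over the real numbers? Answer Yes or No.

Yes

Characteristic polynomial: p(s) = s^3 - 2s^2 - 3s = s(s - 3)(s + 1).
All 3 eigenvalues are distinct, so A is diagonalizable.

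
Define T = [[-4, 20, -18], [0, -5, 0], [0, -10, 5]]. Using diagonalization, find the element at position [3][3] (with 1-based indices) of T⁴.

625

Characteristic polynomial: s^3 + 4s^2 - 25s - 100 = (s - 5)(s + 4)(s + 5), so the eigenvalues are -5, -4, 5.
s=-5: eigenvector (-2, 1, 1).
s=-4: eigenvector (1, 0, 0).
s=5: eigenvector (-2, 0, 1).
P = [[-2, 1, -2], [1, 0, 0], [1, 0, 1]], D = diag(-5, -4, 5), P⁻¹ = [[0, 1, 0], [1, 0, 2], [0, -1, 1]].
T⁴ = P·diag(625, 256, 625)·P⁻¹ = [[256, 0, -738], [0, 625, 0], [0, 0, 625]].
The requested entry is 625.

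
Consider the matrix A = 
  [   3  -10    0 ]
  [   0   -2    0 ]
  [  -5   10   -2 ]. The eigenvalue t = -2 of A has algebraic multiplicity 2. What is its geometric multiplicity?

A + 2I = [[5, -10, 0], [0, 0, 0], [-5, 10, 0]].
This matrix has rank 1, so its null space has dimension 3 − 1 = 2.

2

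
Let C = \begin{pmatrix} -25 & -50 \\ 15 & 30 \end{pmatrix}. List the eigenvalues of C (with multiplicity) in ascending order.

Characteristic polynomial: p(r) = r^2 - 5r = r(r - 5).
Roots (with multiplicity): 0, 5.

0, 5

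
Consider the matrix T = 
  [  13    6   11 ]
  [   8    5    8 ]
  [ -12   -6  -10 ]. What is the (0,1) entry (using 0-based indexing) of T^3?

Characteristic polynomial: λ^3 - 8λ^2 + 17λ - 10 = (λ - 5)(λ - 2)(λ - 1), so the eigenvalues are 1, 2, 5.
λ=1: eigenvector (1, -2, 0).
λ=5: eigenvector (2, 1, -2).
λ=2: eigenvector (-1, 0, 1).
P = [[1, 2, -1], [-2, 1, 0], [0, -2, 1]], D = diag(1, 5, 2), P⁻¹ = [[1, 0, 1], [2, 1, 2], [4, 2, 5]].
T³ = P·diag(1, 125, 8)·P⁻¹ = [[469, 234, 461], [248, 125, 248], [-468, -234, -460]].
The requested entry is 234.

234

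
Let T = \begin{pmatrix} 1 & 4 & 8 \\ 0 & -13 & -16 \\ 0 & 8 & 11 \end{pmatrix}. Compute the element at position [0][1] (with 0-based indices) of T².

Characteristic polynomial: λ^3 + λ^2 - 17λ + 15 = (λ - 3)(λ - 1)(λ + 5), so the eigenvalues are -5, 1, 3.
λ=1: eigenvector (1, 0, 0).
λ=-5: eigenvector (0, 2, -1).
λ=3: eigenvector (-2, 1, -1).
P = [[1, 0, -2], [0, 2, 1], [0, -1, -1]], D = diag(1, -5, 3), P⁻¹ = [[1, -2, -4], [0, 1, 1], [0, -1, -2]].
T² = P·diag(1, 25, 9)·P⁻¹ = [[1, 16, 32], [0, 41, 32], [0, -16, -7]].
The requested entry is 16.

16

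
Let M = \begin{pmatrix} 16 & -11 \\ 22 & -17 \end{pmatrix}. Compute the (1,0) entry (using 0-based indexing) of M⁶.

-62062

Characteristic polynomial: t^2 + t - 30 = (t - 5)(t + 6), so the eigenvalues are -6, 5.
t=-6: eigenvector (1, 2).
t=5: eigenvector (-1, -1).
P = [[1, -1], [2, -1]], D = diag(-6, 5), P⁻¹ = [[-1, 1], [-2, 1]].
M⁶ = P·diag(46656, 15625)·P⁻¹ = [[-15406, 31031], [-62062, 77687]].
The requested entry is -62062.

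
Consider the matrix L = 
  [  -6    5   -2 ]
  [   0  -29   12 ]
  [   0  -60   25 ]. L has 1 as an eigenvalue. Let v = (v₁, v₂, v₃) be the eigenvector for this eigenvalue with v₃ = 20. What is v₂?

L − 1I = [[-7, 5, -2], [0, -30, 12], [0, -60, 24]].
Solving (L − 1I)v = 0 gives the eigenspace spanned by (0, 8, 20).
With v₃ = 20, v = (0, 8, 20), so v₂ = 8.

8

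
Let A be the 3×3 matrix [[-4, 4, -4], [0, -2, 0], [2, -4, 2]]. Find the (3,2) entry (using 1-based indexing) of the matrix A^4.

32

Characteristic polynomial: t^3 + 4t^2 + 4t = t(t + 2)^2, so the eigenvalues are -2, -2, 0.
t=-2: eigenvector (2, 0, -1).
t=0: eigenvector (-1, 0, 1).
t=-2: eigenvector (2, 1, 0).
P = [[2, -1, 2], [0, 0, 1], [-1, 1, 0]], D = diag(-2, 0, -2), P⁻¹ = [[1, -2, 1], [1, -2, 2], [0, 1, 0]].
A⁴ = P·diag(16, 0, 16)·P⁻¹ = [[32, -32, 32], [0, 16, 0], [-16, 32, -16]].
The requested entry is 32.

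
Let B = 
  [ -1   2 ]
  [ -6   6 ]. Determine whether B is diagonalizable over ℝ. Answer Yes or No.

Yes

Characteristic polynomial: p(r) = r^2 - 5r + 6 = (r - 3)(r - 2).
All 2 eigenvalues are distinct, so B is diagonalizable.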